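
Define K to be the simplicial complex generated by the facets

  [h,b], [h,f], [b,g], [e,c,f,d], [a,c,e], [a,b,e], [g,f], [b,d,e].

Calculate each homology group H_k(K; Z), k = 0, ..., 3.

H_0 ≅ Z,  H_1 ≅ Z^2,  H_2 = 0,  H_3 = 0.

Order the vertices as a < b < c < d < e < f < g < h. Listing each simplex with vertices in this order, K has dimension 3 with simplices:

  0-simplices (8): a, b, c, d, e, f, g, h
  1-simplices (15): ab, ac, ae, bd, be, bg, bh, cd, ce, cf, de, df, ef, fg, fh
  2-simplices (7): abe, ace, bde, cde, cdf, cef, def
  3-simplices (1): cdef

Hence C_0 ≅ Z^8, C_1 ≅ Z^15, C_2 ≅ Z^7, C_3 ≅ Z^1.

Boundary ∂_1: C_1 → C_0 sends each edge [p,q] (with p < q) to q − p.
The resulting 8×15 matrix has rank 7, and its Smith normal form has invariant factors (1,1,1,1,1,1,1).

∂_2: C_2 → C_1 sends each 2-simplex [p,q,r] to [q,r] − [p,r] + [p,q]. For instance
  ∂cdf = df − cf + cd,
  ∂def = ef − df + de.
As a 15×7 matrix over Z this has rank 6, with invariant factors (1,1,1,1,1,1).

∂_3: C_3 → C_2 sends each 3-simplex σ to the alternating sum Σ_i (−1)^i (σ with its i-th vertex removed). For instance
  ∂cdef = def − cef + cdf − cde.
This gives a 7×1 integer matrix of rank 1; reducing to Smith normal form yields diagonal entries (1).

Computing H_k = (kernel of ∂_k) / (image of ∂_{k+1}):

  H_0: rank C_0 − rank ∂_1 = 8 − 7 = 1, and the invariant factors of ∂_1 are all 1, so H_0 = Z.
  H_1: rank ker ∂_1 − rank ∂_2 = (15 − 7) − 6 = 2, and the invariant factors of ∂_2 are all 1, so H_1 = Z^2.
  H_2: rank ker ∂_2 − rank ∂_3 = (7 − 6) − 1 = 0, and the invariant factors of ∂_3 are all 1, so H_2 = 0.
  H_3: rank ker ∂_3 − rank ∂_4 = (1 − 1) − 0 = 0, and there is no ∂_4, so H_3 = 0.

As a check, the Euler characteristic is 8 − 15 + 7 − 1 = -1, which agrees with 1 − 2 + 0 − 0 = -1.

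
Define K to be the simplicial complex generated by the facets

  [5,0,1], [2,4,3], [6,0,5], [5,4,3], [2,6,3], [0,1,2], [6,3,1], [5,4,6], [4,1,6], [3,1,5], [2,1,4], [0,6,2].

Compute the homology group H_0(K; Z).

We work with the vertex ordering 0 < 1 < 2 < 3 < 4 < 5 < 6. The simplices of K, each written with vertices in increasing order, are:

  0-simplices (7): [0], [1], [2], [3], [4], [5], [6]
  1-simplices (18): [0,1], [0,2], [0,5], [0,6], [1,2], [1,3], [1,4], [1,5], [1,6], [2,3], [2,4], [2,6], [3,4], [3,5], [3,6], [4,5], [4,6], [5,6]
  2-simplices (12): [0,1,2], [0,1,5], [0,2,6], [0,5,6], [1,2,4], [1,3,5], [1,3,6], [1,4,6], [2,3,4], [2,3,6], [3,4,5], [4,5,6]

so the chain groups are C_0 ≅ Z^7, C_1 ≅ Z^18, C_2 ≅ Z^12.

The boundary map ∂_1: C_1 → C_0 is given by ∂[p,q] = [q] − [p].
The 7×18 boundary matrix has rank 6 and Smith normal form diag(1,1,1,1,1,1).

Boundary ∂_2: C_2 → C_1 acts by ∂[p,q,r] = [q,r] − [p,r] + [p,q]. For instance
  ∂[0,1,5] = [1,5] − [0,5] + [0,1],
  ∂[0,5,6] = [5,6] − [0,6] + [0,5].
As a 18×12 matrix over Z this has rank 12, with invariant factors (1,1,1,1,1,1,1,1,1,1,1,2).

Reading off H_k = ker ∂_k / im ∂_{k+1}:

  H_0: rank C_0 − rank ∂_1 = 7 − 6 = 1, and the invariant factors of ∂_1 are all 1, so H_0 ≅ Z.

H_0 ≅ Z.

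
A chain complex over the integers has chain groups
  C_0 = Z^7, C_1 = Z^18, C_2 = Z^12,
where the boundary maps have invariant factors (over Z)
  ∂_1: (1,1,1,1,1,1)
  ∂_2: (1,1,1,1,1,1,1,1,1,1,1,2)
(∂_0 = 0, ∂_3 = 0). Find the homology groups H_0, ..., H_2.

H_0: b_0 = 7 − 0 − 6 = 1; torsion from ∂_1 factors > 1: none. So H_0 = Z.
H_1: b_1 = 18 − 6 − 12 = 0; torsion from ∂_2 factors > 1: [2]. So H_1 = Z/2.
H_2: b_2 = 12 − 12 − 0 = 0; torsion from ∂_3 factors > 1: none. So H_2 = 0.

H_0 = Z,  H_1 = Z/2,  H_2 = 0.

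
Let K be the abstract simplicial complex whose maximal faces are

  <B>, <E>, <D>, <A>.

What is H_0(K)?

K has 4 vertices.
rank ∂_0 = 0, rank ∂_1 = 0 ⇒ b_0 = 4 − 0 − 0 = 4. So H_0 ≅ Z^4.

H_0 ≅ Z^4.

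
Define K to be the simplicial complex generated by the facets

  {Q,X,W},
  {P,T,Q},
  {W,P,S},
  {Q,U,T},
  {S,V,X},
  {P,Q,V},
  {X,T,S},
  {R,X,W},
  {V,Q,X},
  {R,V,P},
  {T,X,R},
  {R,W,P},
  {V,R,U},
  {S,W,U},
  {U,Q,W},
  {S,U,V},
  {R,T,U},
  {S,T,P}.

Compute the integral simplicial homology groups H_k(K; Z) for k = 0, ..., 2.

H_0 ≅ Z,  H_1 ≅ Z^2,  H_2 ≅ Z.

Fix the vertex order P < Q < R < S < T < U < V < W < X and write every simplex with vertices in increasing order. Then dim K = 2 and the simplices of K are:

  0-simplices (9): P, Q, R, S, T, U, V, W, X
  1-simplices (27): PQ, PR, PS, PT, PV, PW, QT, QU, QV, QW, QX, RT, RU, RV, RW, RX, ST, SU, SV, SW, SX, TU, TX, UV, UW, VX, WX
  2-simplices (18): PQT, PQV, PRV, PRW, PST, PSW, QTU, QUW, QVX, QWX, RTU, RTX, RUV, RWX, STX, SUV, SUW, SVX

giving chain groups C_0 ≅ Z^9, C_1 ≅ Z^27, C_2 ≅ Z^18.

Boundary ∂_1: C_1 → C_0 maps an edge to its endpoints' difference, ∂[p,q] = q − p. For instance
  ∂PR = R − P.
The resulting 9×27 matrix has rank 8, and its Smith normal form has invariant factors (1,1,1,1,1,1,1,1).

∂_2: C_2 → C_1 sends each 2-simplex [p,q,r] to [q,r] − [p,r] + [p,q]. For instance
  ∂QUW = UW − QW + QU,
  ∂RTX = TX − RX + RT.
The 27×18 boundary matrix has rank 17 and Smith normal form diag(1,1,1,1,1,1,1,1,1,1,1,1,1,1,1,1,1).

Computing H_k = (kernel of ∂_k) / (image of ∂_{k+1}):

  H_0: rank C_0 − rank ∂_1 = 9 − 8 = 1, and the invariant factors of ∂_1 are all 1, so H_0 = Z.
  H_1: rank ker ∂_1 − rank ∂_2 = (27 − 8) − 17 = 2, and the invariant factors of ∂_2 are all 1, so H_1 = Z^2.
  H_2: rank ker ∂_2 − rank ∂_3 = (18 − 17) − 0 = 1, and there is no ∂_3, so H_2 = Z.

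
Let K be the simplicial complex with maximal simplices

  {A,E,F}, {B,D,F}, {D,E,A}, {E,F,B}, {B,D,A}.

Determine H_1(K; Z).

Take the total order A < B < D < E < F on the vertex set. Then K (dimension 2) consists of the simplices:

  0-simplices (5): A, B, D, E, F
  1-simplices (10): AB, AD, AE, AF, BD, BE, BF, DE, DF, EF
  2-simplices (5): ABD, ADE, AEF, BDF, BEF

Hence C_0 ≅ Z^5, C_1 ≅ Z^10, C_2 ≅ Z^5.

∂_1: C_1 → C_0 sends each edge [p,q] (with p < q) to q − p. For instance
  ∂AF = F − A.
This gives a 5×10 integer matrix of rank 4; reducing to Smith normal form yields diagonal entries (1,1,1,1).

The boundary map ∂_2: C_2 → C_1 acts by ∂[p,q,r] = [q,r] − [p,r] + [p,q]. For instance
  ∂ADE = DE − AE + AD,
  ∂AEF = EF − AF + AE.
This gives a 10×5 integer matrix of rank 5; reducing to Smith normal form yields diagonal entries (1,1,1,1,1).

Now H_k = ker ∂_k / im ∂_{k+1}, so:

  H_1: rank ker ∂_1 − rank ∂_2 = (10 − 4) − 5 = 1, and the invariant factors of ∂_2 are all 1, so H_1 ≅ Z.

H_1 = Z.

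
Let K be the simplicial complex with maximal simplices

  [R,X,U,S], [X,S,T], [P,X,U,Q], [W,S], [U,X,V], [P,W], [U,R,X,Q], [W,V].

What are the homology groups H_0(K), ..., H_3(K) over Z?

H_0 = Z,  H_1 = Z^2,  H_2 = 0,  H_3 = 0.

Fix the vertex order P < Q < R < S < T < U < V < W < X and write every simplex with vertices in increasing order. Then dim K = 3 and the simplices of K are:

  0-simplices (9): P, Q, R, S, T, U, V, W, X
  1-simplices (19): PQ, PU, PW, PX, QR, QU, QX, RS, RU, RX, ST, SU, SW, SX, TX, UV, UX, VW, VX
  2-simplices (12): PQU, PQX, PUX, QRU, QRX, QUX, RSU, RSX, RUX, STX, SUX, UVX
  3-simplices (3): PQUX, QRUX, RSUX

giving chain groups C_0 ≅ Z^9, C_1 ≅ Z^19, C_2 ≅ Z^12, C_3 ≅ Z^3.

The boundary map ∂_1: C_1 → C_0 sends each edge [p,q] (with p < q) to q − p. For instance
  ∂UX = X − U.
The 9×19 boundary matrix has rank 8 and Smith normal form diag(1,1,1,1,1,1,1,1).

Boundary ∂_2: C_2 → C_1 maps a triangle to the signed sum of its edges. For instance
  ∂QRU = RU − QU + QR,
  ∂PQX = QX − PX + PQ.
This gives a 19×12 integer matrix of rank 9; reducing to Smith normal form yields diagonal entries (1,1,1,1,1,1,1,1,1).

The boundary map ∂_3: C_3 → C_2 sends each 3-simplex σ to the alternating sum Σ_i (−1)^i (σ with its i-th vertex removed). For instance
  ∂RSUX = SUX − RUX + RSX − RSU,
  ∂QRUX = RUX − QUX + QRX − QRU.
This gives a 12×3 integer matrix of rank 3; reducing to Smith normal form yields diagonal entries (1,1,1).

Computing H_k = (kernel of ∂_k) / (image of ∂_{k+1}):

  H_0: rank C_0 − rank ∂_1 = 9 − 8 = 1, and the invariant factors of ∂_1 are all 1, so H_0 ≅ Z.
  H_1: rank ker ∂_1 − rank ∂_2 = (19 − 8) − 9 = 2, and the invariant factors of ∂_2 are all 1, so H_1 ≅ Z^2.
  H_2: rank ker ∂_2 − rank ∂_3 = (12 − 9) − 3 = 0, and the invariant factors of ∂_3 are all 1, so H_2 ≅ 0.
  H_3: rank ker ∂_3 − rank ∂_4 = (3 − 3) − 0 = 0, and there is no ∂_4, so H_3 ≅ 0.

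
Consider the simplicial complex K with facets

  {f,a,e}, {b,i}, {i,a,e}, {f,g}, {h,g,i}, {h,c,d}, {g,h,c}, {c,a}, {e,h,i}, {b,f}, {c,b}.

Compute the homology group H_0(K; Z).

H_0 = Z.

Take the total order a < b < c < d < e < f < g < h < i on the vertex set. Then K (dimension 2) consists of the simplices:

  0-simplices (9): a, b, c, d, e, f, g, h, i
  1-simplices (18): ac, ae, af, ai, bc, bf, bi, cd, cg, ch, dh, ef, eh, ei, fg, gh, gi, hi
  2-simplices (6): aef, aei, cdh, cgh, ehi, ghi

so the chain groups are C_0 ≅ Z^9, C_1 ≅ Z^18, C_2 ≅ Z^6.

Boundary ∂_1: C_1 → C_0 maps an edge to its endpoints' difference, ∂[p,q] = q − p. For instance
  ∂dh = h − d.
The resulting 9×18 matrix has rank 8, and its Smith normal form has invariant factors (1,1,1,1,1,1,1,1).

∂_2: C_2 → C_1 sends each 2-simplex [p,q,r] to [q,r] − [p,r] + [p,q]. For instance
  ∂cgh = gh − ch + cg,
  ∂ghi = hi − gi + gh.
The resulting 18×6 matrix has rank 6, and its Smith normal form has invariant factors (1,1,1,1,1,1).

Reading off H_k = ker ∂_k / im ∂_{k+1}:

  H_0: rank C_0 − rank ∂_1 = 9 − 8 = 1, and the invariant factors of ∂_1 are all 1, so H_0 ≅ Z.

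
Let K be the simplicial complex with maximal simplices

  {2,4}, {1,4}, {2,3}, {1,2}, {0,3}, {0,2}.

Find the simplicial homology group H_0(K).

Take the total order 0 < 1 < 2 < 3 < 4 on the vertex set. Then K (dimension 1) consists of the simplices:

  0-simplices (5): [0], [1], [2], [3], [4]
  1-simplices (6): [0,2], [0,3], [1,2], [1,4], [2,3], [2,4]

giving chain groups C_0 ≅ Z^5, C_1 ≅ Z^6.

The boundary map ∂_1: C_1 → C_0 maps an edge to its endpoints' difference, ∂[p,q] = q − p. For instance
  ∂[0,2] = [2] − [0].
As a 5×6 matrix over Z this has rank 4, with invariant factors (1,1,1,1).

Reading off H_k = ker ∂_k / im ∂_{k+1}:

  H_0: rank C_0 − rank ∂_1 = 5 − 4 = 1, and the invariant factors of ∂_1 are all 1, so H_0 = Z.

(K is a triangulation of a wedge of 2 circles.)

H_0 = Z.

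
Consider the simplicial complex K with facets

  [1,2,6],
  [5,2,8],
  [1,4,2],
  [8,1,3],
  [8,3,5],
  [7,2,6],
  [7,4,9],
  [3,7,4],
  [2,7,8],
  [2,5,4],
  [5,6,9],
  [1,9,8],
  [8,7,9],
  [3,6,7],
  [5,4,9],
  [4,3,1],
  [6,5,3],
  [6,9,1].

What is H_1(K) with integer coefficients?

H_1 = Z^2.

Fix the vertex order 1 < 2 < 3 < 4 < 5 < 6 < 7 < 8 < 9 and write every simplex with vertices in increasing order. Then dim K = 2 and the simplices of K are:

  0-simplices (9): [1], [2], [3], [4], [5], [6], [7], [8], [9]
  1-simplices (27): (27 of them)
  2-simplices (18): [1,2,4], [1,2,6], [1,3,4], [1,3,8], [1,6,9], [1,8,9], [2,4,5], [2,5,8], [2,6,7], [2,7,8], [3,4,7], [3,5,6], [3,5,8], [3,6,7], [4,5,9], [4,7,9], [5,6,9], [7,8,9]

giving chain groups C_0 ≅ Z^9, C_1 ≅ Z^27, C_2 ≅ Z^18.

Boundary ∂_1: C_1 → C_0 sends each edge [p,q] (with p < q) to q − p.
As a 9×27 matrix over Z this has rank 8, with invariant factors (1,1,1,1,1,1,1,1).

∂_2: C_2 → C_1 maps a triangle to the signed sum of its edges. For instance
  ∂[5,6,9] = [6,9] − [5,9] + [5,6],
  ∂[1,2,6] = [2,6] − [1,6] + [1,2].
This gives a 27×18 integer matrix of rank 17; reducing to Smith normal form yields diagonal entries (1,1,1,1,1,1,1,1,1,1,1,1,1,1,1,1,1).

Computing H_k = (kernel of ∂_k) / (image of ∂_{k+1}):

  H_1: rank ker ∂_1 − rank ∂_2 = (27 − 8) − 17 = 2, and the invariant factors of ∂_2 are all 1, so H_1 ≅ Z^2.

(K is a triangulation of the torus T^2.)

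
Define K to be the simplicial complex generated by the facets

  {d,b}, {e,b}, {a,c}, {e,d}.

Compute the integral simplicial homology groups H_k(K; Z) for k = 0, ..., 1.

H_0 = Z^2,  H_1 = Z.

Fix the vertex order a < b < c < d < e and write every simplex with vertices in increasing order. Then dim K = 1 and the simplices of K are:

  0-simplices (5): a, b, c, d, e
  1-simplices (4): ac, bd, be, de

so the chain groups are C_0 ≅ Z^5, C_1 ≅ Z^4.

Boundary ∂_1: C_1 → C_0 is given by ∂[p,q] = [q] − [p]. For instance
  ∂de = e − d.
This gives a 5×4 integer matrix of rank 3; reducing to Smith normal form yields diagonal entries (1,1,1).

Reading off H_k = ker ∂_k / im ∂_{k+1}:

  H_0: rank C_0 − rank ∂_1 = 5 − 3 = 2, and the invariant factors of ∂_1 are all 1, so H_0 = Z^2.
  H_1: rank ker ∂_1 − rank ∂_2 = (4 − 3) − 0 = 1, and there is no ∂_2, so H_1 = Z.

As a check, the Euler characteristic is 5 − 4 = 1, which agrees with 2 − 1 = 1.
(K is a triangulation of the disjoint union of the circle S^1 and the 1-simplex.)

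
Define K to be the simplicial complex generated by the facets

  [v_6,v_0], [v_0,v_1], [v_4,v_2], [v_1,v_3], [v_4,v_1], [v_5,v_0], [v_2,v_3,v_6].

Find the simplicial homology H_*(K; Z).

K has 7 vertices, 9 edges, 1 triangle.
rank ∂_0 = 0, rank ∂_1 = 6 ⇒ b_0 = 7 − 0 − 6 = 1; all invariant factors of ∂_1 are 1 so no torsion. So H_0 ≅ Z.
rank ∂_1 = 6, rank ∂_2 = 1 ⇒ b_1 = 9 − 6 − 1 = 2; all invariant factors of ∂_2 are 1 so no torsion. So H_1 ≅ Z^2.
rank ∂_2 = 1, rank ∂_3 = 0 ⇒ b_2 = 1 − 1 − 0 = 0. So H_2 ≅ 0.

H_0 ≅ Z,  H_1 ≅ Z^2,  H_2 = 0.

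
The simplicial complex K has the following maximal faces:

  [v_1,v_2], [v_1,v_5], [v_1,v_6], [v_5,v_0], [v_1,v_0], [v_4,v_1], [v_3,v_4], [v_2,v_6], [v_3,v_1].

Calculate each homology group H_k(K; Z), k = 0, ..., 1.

Take the total order v_0 < v_1 < v_2 < v_3 < v_4 < v_5 < v_6 on the vertex set. Then K (dimension 1) consists of the simplices:

  0-simplices (7): [v_0], [v_1], [v_2], [v_3], [v_4], [v_5], [v_6]
  1-simplices (9): [v_0,v_1], [v_0,v_5], [v_1,v_2], [v_1,v_3], [v_1,v_4], [v_1,v_5], [v_1,v_6], [v_2,v_6], [v_3,v_4]

giving chain groups C_0 ≅ Z^7, C_1 ≅ Z^9.

Boundary ∂_1: C_1 → C_0 is given by ∂[p,q] = [q] − [p]. For instance
  ∂[v_3,v_4] = [v_4] − [v_3].
This gives a 7×9 integer matrix of rank 6; reducing to Smith normal form yields diagonal entries (1,1,1,1,1,1).

Computing H_k = (kernel of ∂_k) / (image of ∂_{k+1}):

  H_0: rank C_0 − rank ∂_1 = 7 − 6 = 1, and the invariant factors of ∂_1 are all 1, so H_0 ≅ Z.
  H_1: rank ker ∂_1 − rank ∂_2 = (9 − 6) − 0 = 3, and there is no ∂_2, so H_1 ≅ Z^3.

As a check, the Euler characteristic is 7 − 9 = -2, which agrees with 1 − 3 = -2.

H_0 ≅ Z,  H_1 ≅ Z^3.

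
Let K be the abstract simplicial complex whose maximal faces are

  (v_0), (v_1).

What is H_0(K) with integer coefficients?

H_0 = Z^2.

Order the vertices as v_0 < v_1. Listing each simplex with vertices in this order, K has dimension 0 with simplices:

  0-simplices (2): [v_0], [v_1]

Hence C_0 ≅ Z^2.

Now H_k = ker ∂_k / im ∂_{k+1}, so:

  H_0: rank C_0 − rank ∂_1 = 2 − 0 = 2, and there is no ∂_1, so H_0 = Z^2.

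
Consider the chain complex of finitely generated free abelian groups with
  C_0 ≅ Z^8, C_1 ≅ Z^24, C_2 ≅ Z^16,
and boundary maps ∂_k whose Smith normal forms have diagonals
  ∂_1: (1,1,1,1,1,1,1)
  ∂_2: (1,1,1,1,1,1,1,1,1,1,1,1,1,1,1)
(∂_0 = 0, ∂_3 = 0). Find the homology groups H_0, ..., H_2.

H_0: b_0 = 8 − 0 − 7 = 1; torsion from ∂_1 factors > 1: none. So H_0 ≅ Z.
H_1: b_1 = 24 − 7 − 15 = 2; torsion from ∂_2 factors > 1: none. So H_1 ≅ Z^2.
H_2: b_2 = 16 − 15 − 0 = 1; torsion from ∂_3 factors > 1: none. So H_2 ≅ Z.

H_0 ≅ Z,  H_1 ≅ Z^2,  H_2 ≅ Z.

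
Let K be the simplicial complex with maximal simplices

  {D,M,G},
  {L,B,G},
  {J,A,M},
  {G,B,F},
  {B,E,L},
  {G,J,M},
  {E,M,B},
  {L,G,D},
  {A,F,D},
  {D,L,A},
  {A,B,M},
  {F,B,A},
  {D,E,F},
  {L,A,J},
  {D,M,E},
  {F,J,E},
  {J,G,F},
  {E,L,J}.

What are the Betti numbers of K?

b_0 = 1, b_1 = 2, b_2 = 1.

Order the vertices as A < B < D < E < F < G < J < L < M. Listing each simplex with vertices in this order, K has dimension 2 with simplices:

  0-simplices (9): A, B, D, E, F, G, J, L, M
  1-simplices (27): AB, AD, AF, AJ, AL, AM, BE, BF, BG, BL, BM, DE, DF, DG, DL, DM, EF, EJ, EL, EM, FG, FJ, GJ, GL, GM, JL, JM
  2-simplices (18): ABF, ABM, ADF, ADL, AJL, AJM, BEL, BEM, BFG, BGL, DEF, DEM, DGL, DGM, EFJ, EJL, FGJ, GJM

Hence C_0 ≅ Z^9, C_1 ≅ Z^27, C_2 ≅ Z^18.

∂_1: C_1 → C_0 sends each edge [p,q] (with p < q) to q − p.
As a 9×27 matrix over Z this has rank 8, with invariant factors (1,1,1,1,1,1,1,1).

∂_2: C_2 → C_1 sends each 2-simplex [p,q,r] to [q,r] − [p,r] + [p,q]. For instance
  ∂GJM = JM − GM + GJ,
  ∂FGJ = GJ − FJ + FG.
As a 27×18 matrix over Z this has rank 17, with invariant factors (1,1,1,1,1,1,1,1,1,1,1,1,1,1,1,1,1).

Computing H_k = (kernel of ∂_k) / (image of ∂_{k+1}):

  H_0: rank C_0 − rank ∂_1 = 9 − 8 = 1, and the invariant factors of ∂_1 are all 1, so H_0 ≅ Z.
  H_1: rank ker ∂_1 − rank ∂_2 = (27 − 8) − 17 = 2, and the invariant factors of ∂_2 are all 1, so H_1 ≅ Z^2.
  H_2: rank ker ∂_2 − rank ∂_3 = (18 − 17) − 0 = 1, and there is no ∂_3, so H_2 ≅ Z.

As a check, the Euler characteristic is 9 − 27 + 18 = 0, which agrees with 1 − 2 + 1 = 0.
(K is a triangulation of the torus T^2.)

Hence the Betti numbers are b_0 = 1, b_1 = 2, b_2 = 1.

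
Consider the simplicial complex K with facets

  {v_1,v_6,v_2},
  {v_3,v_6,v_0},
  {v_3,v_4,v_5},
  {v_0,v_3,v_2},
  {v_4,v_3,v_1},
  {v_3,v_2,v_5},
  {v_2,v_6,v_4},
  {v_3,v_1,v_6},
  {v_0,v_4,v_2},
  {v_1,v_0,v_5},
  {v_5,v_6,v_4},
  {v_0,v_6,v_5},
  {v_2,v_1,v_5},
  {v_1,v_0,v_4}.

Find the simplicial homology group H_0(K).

H_0 = Z.

K has 7 vertices, 21 edges, 14 triangles.
rank ∂_0 = 0, rank ∂_1 = 6 ⇒ b_0 = 7 − 0 − 6 = 1; all invariant factors of ∂_1 are 1 so no torsion. So H_0 = Z.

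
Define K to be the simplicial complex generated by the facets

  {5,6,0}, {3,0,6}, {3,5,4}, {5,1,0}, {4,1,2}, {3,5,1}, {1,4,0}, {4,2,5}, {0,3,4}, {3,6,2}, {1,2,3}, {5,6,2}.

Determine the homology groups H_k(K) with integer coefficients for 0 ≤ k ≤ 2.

Fix the vertex order 0 < 1 < 2 < 3 < 4 < 5 < 6 and write every simplex with vertices in increasing order. Then dim K = 2 and the simplices of K are:

  0-simplices (7): [0], [1], [2], [3], [4], [5], [6]
  1-simplices (18): [0,1], [0,3], [0,4], [0,5], [0,6], [1,2], [1,3], [1,4], [1,5], [2,3], [2,4], [2,5], [2,6], [3,4], [3,5], [3,6], [4,5], [5,6]
  2-simplices (12): [0,1,4], [0,1,5], [0,3,4], [0,3,6], [0,5,6], [1,2,3], [1,2,4], [1,3,5], [2,3,6], [2,4,5], [2,5,6], [3,4,5]

giving chain groups C_0 ≅ Z^7, C_1 ≅ Z^18, C_2 ≅ Z^12.

Boundary ∂_1: C_1 → C_0 is given by ∂[p,q] = [q] − [p]. For instance
  ∂[3,6] = [6] − [3].
The 7×18 boundary matrix has rank 6 and Smith normal form diag(1,1,1,1,1,1).

Boundary ∂_2: C_2 → C_1 sends each 2-simplex [p,q,r] to [q,r] − [p,r] + [p,q]. For instance
  ∂[0,5,6] = [5,6] − [0,6] + [0,5],
  ∂[1,2,4] = [2,4] − [1,4] + [1,2].
The resulting 18×12 matrix has rank 12, and its Smith normal form has invariant factors (1,1,1,1,1,1,1,1,1,1,1,2).

Now H_k = ker ∂_k / im ∂_{k+1}, so:

  H_0: rank C_0 − rank ∂_1 = 7 − 6 = 1, and the invariant factors of ∂_1 are all 1, so H_0 ≅ Z.
  H_1: rank ker ∂_1 − rank ∂_2 = (18 − 6) − 12 = 0, and ∂_2 has invariant factor 2 > 1, so H_1 ≅ Z/2.
  H_2: rank ker ∂_2 − rank ∂_3 = (12 − 12) − 0 = 0, and there is no ∂_3, so H_2 ≅ 0.

H_0 = Z,  H_1 = Z/2,  H_2 = 0.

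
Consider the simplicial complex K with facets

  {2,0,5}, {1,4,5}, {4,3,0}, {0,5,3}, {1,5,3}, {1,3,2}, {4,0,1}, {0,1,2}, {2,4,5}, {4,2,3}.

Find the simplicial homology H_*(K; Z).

Take the total order 0 < 1 < 2 < 3 < 4 < 5 on the vertex set. Then K (dimension 2) consists of the simplices:

  0-simplices (6): [0], [1], [2], [3], [4], [5]
  1-simplices (15): [0,1], [0,2], [0,3], [0,4], [0,5], [1,2], [1,3], [1,4], [1,5], [2,3], [2,4], [2,5], [3,4], [3,5], [4,5]
  2-simplices (10): [0,1,2], [0,1,4], [0,2,5], [0,3,4], [0,3,5], [1,2,3], [1,3,5], [1,4,5], [2,3,4], [2,4,5]

giving chain groups C_0 ≅ Z^6, C_1 ≅ Z^15, C_2 ≅ Z^10.

The boundary map ∂_1: C_1 → C_0 sends each edge [p,q] (with p < q) to q − p. For instance
  ∂[1,2] = [2] − [1].
The 6×15 boundary matrix has rank 5 and Smith normal form diag(1,1,1,1,1).

The boundary map ∂_2: C_2 → C_1 maps a triangle to the signed sum of its edges. For instance
  ∂[2,3,4] = [3,4] − [2,4] + [2,3],
  ∂[1,2,3] = [2,3] − [1,3] + [1,2].
This gives a 15×10 integer matrix of rank 10; reducing to Smith normal form yields diagonal entries (1,1,1,1,1,1,1,1,1,2).

Computing H_k = (kernel of ∂_k) / (image of ∂_{k+1}):

  H_0: rank C_0 − rank ∂_1 = 6 − 5 = 1, and the invariant factors of ∂_1 are all 1, so H_0 = Z.
  H_1: rank ker ∂_1 − rank ∂_2 = (15 − 5) − 10 = 0, and ∂_2 has invariant factor 2 > 1, so H_1 = Z/2.
  H_2: rank ker ∂_2 − rank ∂_3 = (10 − 10) − 0 = 0, and there is no ∂_3, so H_2 = 0.

H_0 = Z,  H_1 = Z/2,  H_2 = 0.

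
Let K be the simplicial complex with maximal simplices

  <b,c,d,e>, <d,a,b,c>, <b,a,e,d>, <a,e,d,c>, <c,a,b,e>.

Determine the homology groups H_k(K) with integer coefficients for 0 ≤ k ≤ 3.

H_0 ≅ Z,  H_1 = 0,  H_2 = 0,  H_3 ≅ Z.

We work with the vertex ordering a < b < c < d < e. The simplices of K, each written with vertices in increasing order, are:

  0-simplices (5): a, b, c, d, e
  1-simplices (10): ab, ac, ad, ae, bc, bd, be, cd, ce, de
  2-simplices (10): abc, abd, abe, acd, ace, ade, bcd, bce, bde, cde
  3-simplices (5): abcd, abce, abde, acde, bcde

Hence C_0 ≅ Z^5, C_1 ≅ Z^10, C_2 ≅ Z^10, C_3 ≅ Z^5.

Boundary ∂_1: C_1 → C_0 sends each edge [p,q] (with p < q) to q − p.
This gives a 5×10 integer matrix of rank 4; reducing to Smith normal form yields diagonal entries (1,1,1,1).

∂_2: C_2 → C_1 sends each 2-simplex [p,q,r] to [q,r] − [p,r] + [p,q]. For instance
  ∂bde = de − be + bd,
  ∂abe = be − ae + ab.
The 10×10 boundary matrix has rank 6 and Smith normal form diag(1,1,1,1,1,1).

∂_3: C_3 → C_2 sends each 3-simplex σ to the alternating sum Σ_i (−1)^i (σ with its i-th vertex removed). For instance
  ∂abde = bde − ade + abe − abd,
  ∂acde = cde − ade + ace − acd.
The 10×5 boundary matrix has rank 4 and Smith normal form diag(1,1,1,1).

From H_k ≅ ker(∂_k) / im(∂_{k+1}) we obtain:

  H_0: rank C_0 − rank ∂_1 = 5 − 4 = 1, and the invariant factors of ∂_1 are all 1, so H_0 = Z.
  H_1: rank ker ∂_1 − rank ∂_2 = (10 − 4) − 6 = 0, and the invariant factors of ∂_2 are all 1, so H_1 = 0.
  H_2: rank ker ∂_2 − rank ∂_3 = (10 − 6) − 4 = 0, and the invariant factors of ∂_3 are all 1, so H_2 = 0.
  H_3: rank ker ∂_3 − rank ∂_4 = (5 − 4) − 0 = 1, and there is no ∂_4, so H_3 = Z.

As a check, the Euler characteristic is 5 − 10 + 10 − 5 = 0, which agrees with 1 − 0 + 0 − 1 = 0.
(K is a triangulation of the 3-sphere S^3.)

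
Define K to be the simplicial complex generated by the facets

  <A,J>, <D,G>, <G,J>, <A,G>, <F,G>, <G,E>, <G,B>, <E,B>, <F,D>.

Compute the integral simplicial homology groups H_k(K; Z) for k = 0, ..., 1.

K has 7 vertices, 9 edges.
rank ∂_0 = 0, rank ∂_1 = 6 ⇒ b_0 = 7 − 0 − 6 = 1; all invariant factors of ∂_1 are 1 so no torsion. So H_0 ≅ Z.
rank ∂_1 = 6, rank ∂_2 = 0 ⇒ b_1 = 9 − 6 − 0 = 3. So H_1 ≅ Z^3.

H_0 = Z,  H_1 = Z^3.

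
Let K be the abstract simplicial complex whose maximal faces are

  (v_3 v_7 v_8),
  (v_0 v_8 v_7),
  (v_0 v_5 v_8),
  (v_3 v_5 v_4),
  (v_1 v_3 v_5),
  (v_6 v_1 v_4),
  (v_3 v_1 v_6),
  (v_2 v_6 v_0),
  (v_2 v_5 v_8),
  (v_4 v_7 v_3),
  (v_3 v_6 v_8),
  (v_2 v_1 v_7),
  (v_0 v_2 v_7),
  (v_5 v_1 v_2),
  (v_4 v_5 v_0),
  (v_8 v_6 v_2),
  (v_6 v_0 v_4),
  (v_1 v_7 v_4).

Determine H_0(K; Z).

K has 9 vertices, 27 edges, 18 triangles.
rank ∂_0 = 0, rank ∂_1 = 8 ⇒ b_0 = 9 − 0 − 8 = 1; all invariant factors of ∂_1 are 1 so no torsion. So H_0 ≅ Z.

H_0 = Z.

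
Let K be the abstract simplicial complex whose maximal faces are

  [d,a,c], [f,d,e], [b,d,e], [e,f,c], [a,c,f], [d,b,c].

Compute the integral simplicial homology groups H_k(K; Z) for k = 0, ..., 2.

Order the vertices as a < b < c < d < e < f. Listing each simplex with vertices in this order, K has dimension 2 with simplices:

  0-simplices (6): a, b, c, d, e, f
  1-simplices (12): ac, ad, af, bc, bd, be, cd, ce, cf, de, df, ef
  2-simplices (6): acd, acf, bcd, bde, cef, def

so the chain groups are C_0 ≅ Z^6, C_1 ≅ Z^12, C_2 ≅ Z^6.

Boundary ∂_1: C_1 → C_0 sends each edge [p,q] (with p < q) to q − p. For instance
  ∂ce = e − c.
The 6×12 boundary matrix has rank 5 and Smith normal form diag(1,1,1,1,1).

Boundary ∂_2: C_2 → C_1 maps a triangle to the signed sum of its edges. For instance
  ∂cef = ef − cf + ce,
  ∂acf = cf − af + ac.
The 12×6 boundary matrix has rank 6 and Smith normal form diag(1,1,1,1,1,1).

Computing H_k = (kernel of ∂_k) / (image of ∂_{k+1}):

  H_0: rank C_0 − rank ∂_1 = 6 − 5 = 1, and the invariant factors of ∂_1 are all 1, so H_0 = Z.
  H_1: rank ker ∂_1 − rank ∂_2 = (12 − 5) − 6 = 1, and the invariant factors of ∂_2 are all 1, so H_1 = Z.
  H_2: rank ker ∂_2 − rank ∂_3 = (6 − 6) − 0 = 0, and there is no ∂_3, so H_2 = 0.

H_0 = Z,  H_1 = Z,  H_2 = 0.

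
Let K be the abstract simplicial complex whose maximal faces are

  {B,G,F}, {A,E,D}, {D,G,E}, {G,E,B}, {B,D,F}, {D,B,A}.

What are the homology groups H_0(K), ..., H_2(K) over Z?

K has 6 vertices, 12 edges, 6 triangles.
rank ∂_0 = 0, rank ∂_1 = 5 ⇒ b_0 = 6 − 0 − 5 = 1; all invariant factors of ∂_1 are 1 so no torsion. So H_0 ≅ Z.
rank ∂_1 = 5, rank ∂_2 = 6 ⇒ b_1 = 12 − 5 − 6 = 1; all invariant factors of ∂_2 are 1 so no torsion. So H_1 ≅ Z.
rank ∂_2 = 6, rank ∂_3 = 0 ⇒ b_2 = 6 − 6 − 0 = 0. So H_2 ≅ 0.

H_0 ≅ Z,  H_1 ≅ Z,  H_2 = 0.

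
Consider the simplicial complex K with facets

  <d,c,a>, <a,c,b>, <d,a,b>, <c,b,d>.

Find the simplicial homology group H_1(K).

H_1 = 0.

K has 4 vertices, 6 edges, 4 triangles.
rank ∂_1 = 3, rank ∂_2 = 3 ⇒ b_1 = 6 − 3 − 3 = 0; all invariant factors of ∂_2 are 1 so no torsion. So H_1 ≅ 0.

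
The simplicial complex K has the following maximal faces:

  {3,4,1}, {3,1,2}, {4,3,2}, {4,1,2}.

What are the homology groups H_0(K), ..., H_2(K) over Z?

H_0 ≅ Z,  H_1 = 0,  H_2 ≅ Z.

We work with the vertex ordering 1 < 2 < 3 < 4. The simplices of K, each written with vertices in increasing order, are:

  0-simplices (4): [1], [2], [3], [4]
  1-simplices (6): [1,2], [1,3], [1,4], [2,3], [2,4], [3,4]
  2-simplices (4): [1,2,3], [1,2,4], [1,3,4], [2,3,4]

Hence C_0 ≅ Z^4, C_1 ≅ Z^6, C_2 ≅ Z^4.

Boundary ∂_1: C_1 → C_0 sends each edge [p,q] (with p < q) to q − p.
The resulting 4×6 matrix has rank 3, and its Smith normal form has invariant factors (1,1,1).

Boundary ∂_2: C_2 → C_1 sends each 2-simplex [p,q,r] to [q,r] − [p,r] + [p,q]. For instance
  ∂[1,2,4] = [2,4] − [1,4] + [1,2],
  ∂[2,3,4] = [3,4] − [2,4] + [2,3].
This gives a 6×4 integer matrix of rank 3; reducing to Smith normal form yields diagonal entries (1,1,1).

Now H_k = ker ∂_k / im ∂_{k+1}, so:

  H_0: rank C_0 − rank ∂_1 = 4 − 3 = 1, and the invariant factors of ∂_1 are all 1, so H_0 ≅ Z.
  H_1: rank ker ∂_1 − rank ∂_2 = (6 − 3) − 3 = 0, and the invariant factors of ∂_2 are all 1, so H_1 ≅ 0.
  H_2: rank ker ∂_2 − rank ∂_3 = (4 − 3) − 0 = 1, and there is no ∂_3, so H_2 ≅ Z.

As a check, the Euler characteristic is 4 − 6 + 4 = 2, which agrees with 1 − 0 + 1 = 2.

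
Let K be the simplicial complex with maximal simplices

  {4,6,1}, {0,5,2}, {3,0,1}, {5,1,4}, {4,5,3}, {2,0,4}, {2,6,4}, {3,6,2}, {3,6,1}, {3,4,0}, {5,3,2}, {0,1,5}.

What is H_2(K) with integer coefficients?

H_2 = 0.

Order the vertices as 0 < 1 < 2 < 3 < 4 < 5 < 6. Listing each simplex with vertices in this order, K has dimension 2 with simplices:

  0-simplices (7): [0], [1], [2], [3], [4], [5], [6]
  1-simplices (18): [0,1], [0,2], [0,3], [0,4], [0,5], [1,3], [1,4], [1,5], [1,6], [2,3], [2,4], [2,5], [2,6], [3,4], [3,5], [3,6], [4,5], [4,6]
  2-simplices (12): [0,1,3], [0,1,5], [0,2,4], [0,2,5], [0,3,4], [1,3,6], [1,4,5], [1,4,6], [2,3,5], [2,3,6], [2,4,6], [3,4,5]

so the chain groups are C_0 ≅ Z^7, C_1 ≅ Z^18, C_2 ≅ Z^12.

Boundary ∂_1: C_1 → C_0 sends each edge [p,q] (with p < q) to q − p.
The resulting 7×18 matrix has rank 6, and its Smith normal form has invariant factors (1,1,1,1,1,1).

Boundary ∂_2: C_2 → C_1 acts by ∂[p,q,r] = [q,r] − [p,r] + [p,q]. For instance
  ∂[0,1,3] = [1,3] − [0,3] + [0,1],
  ∂[0,3,4] = [3,4] − [0,4] + [0,3].
The resulting 18×12 matrix has rank 12, and its Smith normal form has invariant factors (1,1,1,1,1,1,1,1,1,1,1,2).

Now H_k = ker ∂_k / im ∂_{k+1}, so:

  H_2: rank ker ∂_2 − rank ∂_3 = (12 − 12) − 0 = 0, and there is no ∂_3, so H_2 = 0.

(K is a triangulation of the real projective plane RP^2.)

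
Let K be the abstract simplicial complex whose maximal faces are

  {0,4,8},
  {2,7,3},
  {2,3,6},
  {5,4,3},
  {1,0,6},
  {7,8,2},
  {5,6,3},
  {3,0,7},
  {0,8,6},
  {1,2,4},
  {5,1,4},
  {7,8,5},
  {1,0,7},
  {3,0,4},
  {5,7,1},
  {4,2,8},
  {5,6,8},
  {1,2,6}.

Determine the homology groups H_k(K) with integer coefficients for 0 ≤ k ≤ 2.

We work with the vertex ordering 0 < 1 < 2 < 3 < 4 < 5 < 6 < 7 < 8. The simplices of K, each written with vertices in increasing order, are:

  0-simplices (9): [0], [1], [2], [3], [4], [5], [6], [7], [8]
  1-simplices (27): (27 of them)
  2-simplices (18): [0,1,6], [0,1,7], [0,3,4], [0,3,7], [0,4,8], [0,6,8], [1,2,4], [1,2,6], [1,4,5], [1,5,7], [2,3,6], [2,3,7], [2,4,8], [2,7,8], [3,4,5], [3,5,6], [5,6,8], [5,7,8]

Hence C_0 ≅ Z^9, C_1 ≅ Z^27, C_2 ≅ Z^18.

∂_1: C_1 → C_0 sends each edge [p,q] (with p < q) to q − p.
This gives a 9×27 integer matrix of rank 8; reducing to Smith normal form yields diagonal entries (1,1,1,1,1,1,1,1).

The boundary map ∂_2: C_2 → C_1 sends each 2-simplex [p,q,r] to [q,r] − [p,r] + [p,q]. For instance
  ∂[0,3,4] = [3,4] − [0,4] + [0,3],
  ∂[5,6,8] = [6,8] − [5,8] + [5,6].
This gives a 27×18 integer matrix of rank 17; reducing to Smith normal form yields diagonal entries (1,1,1,1,1,1,1,1,1,1,1,1,1,1,1,1,1).

Now H_k = ker ∂_k / im ∂_{k+1}, so:

  H_0: rank C_0 − rank ∂_1 = 9 − 8 = 1, and the invariant factors of ∂_1 are all 1, so H_0 = Z.
  H_1: rank ker ∂_1 − rank ∂_2 = (27 − 8) − 17 = 2, and the invariant factors of ∂_2 are all 1, so H_1 = Z^2.
  H_2: rank ker ∂_2 − rank ∂_3 = (18 − 17) − 0 = 1, and there is no ∂_3, so H_2 = Z.

As a check, the Euler characteristic is 9 − 27 + 18 = 0, which agrees with 1 − 2 + 1 = 0.
(K is a triangulation of the torus T^2.)

H_0 = Z,  H_1 = Z^2,  H_2 = Z.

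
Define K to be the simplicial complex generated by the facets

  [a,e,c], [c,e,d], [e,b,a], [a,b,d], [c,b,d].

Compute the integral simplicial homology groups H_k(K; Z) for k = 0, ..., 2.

H_0 ≅ Z,  H_1 ≅ Z,  H_2 = 0.

We work with the vertex ordering a < b < c < d < e. The simplices of K, each written with vertices in increasing order, are:

  0-simplices (5): a, b, c, d, e
  1-simplices (10): ab, ac, ad, ae, bc, bd, be, cd, ce, de
  2-simplices (5): abd, abe, ace, bcd, cde

Hence C_0 ≅ Z^5, C_1 ≅ Z^10, C_2 ≅ Z^5.

Boundary ∂_1: C_1 → C_0 sends each edge [p,q] (with p < q) to q − p. For instance
  ∂bd = d − b.
As a 5×10 matrix over Z this has rank 4, with invariant factors (1,1,1,1).

∂_2: C_2 → C_1 acts by ∂[p,q,r] = [q,r] − [p,r] + [p,q]. For instance
  ∂bcd = cd − bd + bc,
  ∂abe = be − ae + ab.
The 10×5 boundary matrix has rank 5 and Smith normal form diag(1,1,1,1,1).

Computing H_k = (kernel of ∂_k) / (image of ∂_{k+1}):

  H_0: rank C_0 − rank ∂_1 = 5 − 4 = 1, and the invariant factors of ∂_1 are all 1, so H_0 = Z.
  H_1: rank ker ∂_1 − rank ∂_2 = (10 − 4) − 5 = 1, and the invariant factors of ∂_2 are all 1, so H_1 = Z.
  H_2: rank ker ∂_2 − rank ∂_3 = (5 − 5) − 0 = 0, and there is no ∂_3, so H_2 = 0.

(K is a triangulation of the Möbius band.)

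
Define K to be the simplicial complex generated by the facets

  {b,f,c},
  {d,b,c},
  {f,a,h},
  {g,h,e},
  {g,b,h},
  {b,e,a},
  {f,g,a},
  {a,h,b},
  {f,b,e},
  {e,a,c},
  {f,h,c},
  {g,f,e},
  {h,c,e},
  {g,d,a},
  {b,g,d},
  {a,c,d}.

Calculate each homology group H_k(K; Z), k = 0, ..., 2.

H_0 = Z,  H_1 = Z^2,  H_2 = Z.

Order the vertices as a < b < c < d < e < f < g < h. Listing each simplex with vertices in this order, K has dimension 2 with simplices:

  0-simplices (8): a, b, c, d, e, f, g, h
  1-simplices (24): ab, ac, ad, ae, af, ag, ah, bc, bd, be, bf, bg, bh, cd, ce, cf, ch, dg, ef, eg, eh, fg, fh, gh
  2-simplices (16): abe, abh, acd, ace, adg, afg, afh, bcd, bcf, bdg, bef, bgh, ceh, cfh, efg, egh

Hence C_0 ≅ Z^8, C_1 ≅ Z^24, C_2 ≅ Z^16.

Boundary ∂_1: C_1 → C_0 is given by ∂[p,q] = [q] − [p].
As a 8×24 matrix over Z this has rank 7, with invariant factors (1,1,1,1,1,1,1).

Boundary ∂_2: C_2 → C_1 sends each 2-simplex [p,q,r] to [q,r] − [p,r] + [p,q]. For instance
  ∂egh = gh − eh + eg,
  ∂bgh = gh − bh + bg.
The resulting 24×16 matrix has rank 15, and its Smith normal form has invariant factors (1,1,1,1,1,1,1,1,1,1,1,1,1,1,1).

Reading off H_k = ker ∂_k / im ∂_{k+1}:

  H_0: rank C_0 − rank ∂_1 = 8 − 7 = 1, and the invariant factors of ∂_1 are all 1, so H_0 ≅ Z.
  H_1: rank ker ∂_1 − rank ∂_2 = (24 − 7) − 15 = 2, and the invariant factors of ∂_2 are all 1, so H_1 ≅ Z^2.
  H_2: rank ker ∂_2 − rank ∂_3 = (16 − 15) − 0 = 1, and there is no ∂_3, so H_2 ≅ Z.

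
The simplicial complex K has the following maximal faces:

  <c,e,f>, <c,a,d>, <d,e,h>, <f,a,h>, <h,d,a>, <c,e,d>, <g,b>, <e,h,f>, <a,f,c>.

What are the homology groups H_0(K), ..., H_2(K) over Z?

H_0 ≅ Z^2,  H_1 = 0,  H_2 ≅ Z.

We work with the vertex ordering a < b < c < d < e < f < g < h. The simplices of K, each written with vertices in increasing order, are:

  0-simplices (8): a, b, c, d, e, f, g, h
  1-simplices (13): ac, ad, af, ah, bg, cd, ce, cf, de, dh, ef, eh, fh
  2-simplices (8): acd, acf, adh, afh, cde, cef, deh, efh

so the chain groups are C_0 ≅ Z^8, C_1 ≅ Z^13, C_2 ≅ Z^8.

∂_1: C_1 → C_0 sends each edge [p,q] (with p < q) to q − p.
As a 8×13 matrix over Z this has rank 6, with invariant factors (1,1,1,1,1,1).

∂_2: C_2 → C_1 acts by ∂[p,q,r] = [q,r] − [p,r] + [p,q]. For instance
  ∂deh = eh − dh + de,
  ∂efh = fh − eh + ef.
This gives a 13×8 integer matrix of rank 7; reducing to Smith normal form yields diagonal entries (1,1,1,1,1,1,1).

Reading off H_k = ker ∂_k / im ∂_{k+1}:

  H_0: rank C_0 − rank ∂_1 = 8 − 6 = 2, and the invariant factors of ∂_1 are all 1, so H_0 ≅ Z^2.
  H_1: rank ker ∂_1 − rank ∂_2 = (13 − 6) − 7 = 0, and the invariant factors of ∂_2 are all 1, so H_1 ≅ 0.
  H_2: rank ker ∂_2 − rank ∂_3 = (8 − 7) − 0 = 1, and there is no ∂_3, so H_2 ≅ Z.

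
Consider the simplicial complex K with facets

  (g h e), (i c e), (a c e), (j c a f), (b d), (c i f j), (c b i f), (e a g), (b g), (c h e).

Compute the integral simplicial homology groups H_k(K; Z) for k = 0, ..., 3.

Order the vertices as a < b < c < d < e < f < g < h < i < j. Listing each simplex with vertices in this order, K has dimension 3 with simplices:

  0-simplices (10): a, b, c, d, e, f, g, h, i, j
  1-simplices (22): ac, ae, af, ag, aj, bc, bd, bf, bg, bi, ce, cf, ch, ci, cj, eg, eh, ei, fi, fj, gh, ij
  2-simplices (15): ace, acf, acj, aeg, afj, bcf, bci, bfi, ceh, cei, cfi, cfj, cij, egh, fij
  3-simplices (3): acfj, bcfi, cfij

Hence C_0 ≅ Z^10, C_1 ≅ Z^22, C_2 ≅ Z^15, C_3 ≅ Z^3.

Boundary ∂_1: C_1 → C_0 maps an edge to its endpoints' difference, ∂[p,q] = q − p.
The resulting 10×22 matrix has rank 9, and its Smith normal form has invariant factors (1,1,1,1,1,1,1,1,1).

Boundary ∂_2: C_2 → C_1 maps a triangle to the signed sum of its edges. For instance
  ∂acf = cf − af + ac,
  ∂acj = cj − aj + ac.
This gives a 22×15 integer matrix of rank 12; reducing to Smith normal form yields diagonal entries (1,1,1,1,1,1,1,1,1,1,1,1).

Boundary ∂_3: C_3 → C_2 sends each 3-simplex σ to the alternating sum Σ_i (−1)^i (σ with its i-th vertex removed). For instance
  ∂acfj = cfj − afj + acj − acf,
  ∂bcfi = cfi − bfi + bci − bcf.
The resulting 15×3 matrix has rank 3, and its Smith normal form has invariant factors (1,1,1).

Reading off H_k = ker ∂_k / im ∂_{k+1}:

  H_0: rank C_0 − rank ∂_1 = 10 − 9 = 1, and the invariant factors of ∂_1 are all 1, so H_0 ≅ Z.
  H_1: rank ker ∂_1 − rank ∂_2 = (22 − 9) − 12 = 1, and the invariant factors of ∂_2 are all 1, so H_1 ≅ Z.
  H_2: rank ker ∂_2 − rank ∂_3 = (15 − 12) − 3 = 0, and the invariant factors of ∂_3 are all 1, so H_2 ≅ 0.
  H_3: rank ker ∂_3 − rank ∂_4 = (3 − 3) − 0 = 0, and there is no ∂_4, so H_3 ≅ 0.

H_0 ≅ Z,  H_1 ≅ Z,  H_2 = 0,  H_3 = 0.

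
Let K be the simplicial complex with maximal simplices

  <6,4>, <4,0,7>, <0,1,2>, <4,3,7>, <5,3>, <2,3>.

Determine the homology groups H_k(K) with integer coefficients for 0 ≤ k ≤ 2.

H_0 ≅ Z,  H_1 ≅ Z,  H_2 = 0.

Fix the vertex order 0 < 1 < 2 < 3 < 4 < 5 < 6 < 7 and write every simplex with vertices in increasing order. Then dim K = 2 and the simplices of K are:

  0-simplices (8): [0], [1], [2], [3], [4], [5], [6], [7]
  1-simplices (11): [0,1], [0,2], [0,4], [0,7], [1,2], [2,3], [3,4], [3,5], [3,7], [4,6], [4,7]
  2-simplices (3): [0,1,2], [0,4,7], [3,4,7]

giving chain groups C_0 ≅ Z^8, C_1 ≅ Z^11, C_2 ≅ Z^3.

The boundary map ∂_1: C_1 → C_0 sends each edge [p,q] (with p < q) to q − p.
This gives a 8×11 integer matrix of rank 7; reducing to Smith normal form yields diagonal entries (1,1,1,1,1,1,1).

∂_2: C_2 → C_1 acts by ∂[p,q,r] = [q,r] − [p,r] + [p,q]. For instance
  ∂[0,4,7] = [4,7] − [0,7] + [0,4],
  ∂[0,1,2] = [1,2] − [0,2] + [0,1].
The resulting 11×3 matrix has rank 3, and its Smith normal form has invariant factors (1,1,1).

Now H_k = ker ∂_k / im ∂_{k+1}, so:

  H_0: rank C_0 − rank ∂_1 = 8 − 7 = 1, and the invariant factors of ∂_1 are all 1, so H_0 = Z.
  H_1: rank ker ∂_1 − rank ∂_2 = (11 − 7) − 3 = 1, and the invariant factors of ∂_2 are all 1, so H_1 = Z.
  H_2: rank ker ∂_2 − rank ∂_3 = (3 − 3) − 0 = 0, and there is no ∂_3, so H_2 = 0.

As a check, the Euler characteristic is 8 − 11 + 3 = 0, which agrees with 1 − 1 + 0 = 0.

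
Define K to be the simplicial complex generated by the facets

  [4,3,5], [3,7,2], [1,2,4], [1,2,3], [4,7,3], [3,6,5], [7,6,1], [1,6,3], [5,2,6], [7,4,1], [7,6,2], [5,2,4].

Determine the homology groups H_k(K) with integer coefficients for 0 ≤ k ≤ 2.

H_0 ≅ Z,  H_1 ≅ Z/2,  H_2 = 0.

Fix the vertex order 1 < 2 < 3 < 4 < 5 < 6 < 7 and write every simplex with vertices in increasing order. Then dim K = 2 and the simplices of K are:

  0-simplices (7): [1], [2], [3], [4], [5], [6], [7]
  1-simplices (18): [1,2], [1,3], [1,4], [1,6], [1,7], [2,3], [2,4], [2,5], [2,6], [2,7], [3,4], [3,5], [3,6], [3,7], [4,5], [4,7], [5,6], [6,7]
  2-simplices (12): [1,2,3], [1,2,4], [1,3,6], [1,4,7], [1,6,7], [2,3,7], [2,4,5], [2,5,6], [2,6,7], [3,4,5], [3,4,7], [3,5,6]

giving chain groups C_0 ≅ Z^7, C_1 ≅ Z^18, C_2 ≅ Z^12.

The boundary map ∂_1: C_1 → C_0 is given by ∂[p,q] = [q] − [p]. For instance
  ∂[1,4] = [4] − [1].
This gives a 7×18 integer matrix of rank 6; reducing to Smith normal form yields diagonal entries (1,1,1,1,1,1).

The boundary map ∂_2: C_2 → C_1 sends each 2-simplex [p,q,r] to [q,r] − [p,r] + [p,q]. For instance
  ∂[1,4,7] = [4,7] − [1,7] + [1,4],
  ∂[3,5,6] = [5,6] − [3,6] + [3,5].
The 18×12 boundary matrix has rank 12 and Smith normal form diag(1,1,1,1,1,1,1,1,1,1,1,2).

Reading off H_k = ker ∂_k / im ∂_{k+1}:

  H_0: rank C_0 − rank ∂_1 = 7 − 6 = 1, and the invariant factors of ∂_1 are all 1, so H_0 ≅ Z.
  H_1: rank ker ∂_1 − rank ∂_2 = (18 − 6) − 12 = 0, and ∂_2 has invariant factor 2 > 1, so H_1 ≅ Z/2.
  H_2: rank ker ∂_2 − rank ∂_3 = (12 − 12) − 0 = 0, and there is no ∂_3, so H_2 ≅ 0.

(K is a triangulation of the real projective plane RP^2.)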